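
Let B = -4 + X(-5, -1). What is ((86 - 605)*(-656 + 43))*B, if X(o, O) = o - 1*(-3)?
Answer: -1908882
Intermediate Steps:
X(o, O) = 3 + o (X(o, O) = o + 3 = 3 + o)
B = -6 (B = -4 + (3 - 5) = -4 - 2 = -6)
((86 - 605)*(-656 + 43))*B = ((86 - 605)*(-656 + 43))*(-6) = -519*(-613)*(-6) = 318147*(-6) = -1908882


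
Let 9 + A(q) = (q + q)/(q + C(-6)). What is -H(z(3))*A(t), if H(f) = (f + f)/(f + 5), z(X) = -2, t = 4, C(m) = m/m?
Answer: -148/15 ≈ -9.8667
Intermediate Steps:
C(m) = 1
H(f) = 2*f/(5 + f) (H(f) = (2*f)/(5 + f) = 2*f/(5 + f))
A(q) = -9 + 2*q/(1 + q) (A(q) = -9 + (q + q)/(q + 1) = -9 + (2*q)/(1 + q) = -9 + 2*q/(1 + q))
-H(z(3))*A(t) = -2*(-2)/(5 - 2)*(-9 - 7*4)/(1 + 4) = -2*(-2)/3*(-9 - 28)/5 = -2*(-2)*(⅓)*(⅕)*(-37) = -(-4)*(-37)/(3*5) = -1*148/15 = -148/15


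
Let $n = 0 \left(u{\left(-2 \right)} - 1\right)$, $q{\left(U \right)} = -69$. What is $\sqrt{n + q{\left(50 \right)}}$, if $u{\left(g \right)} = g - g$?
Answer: $i \sqrt{69} \approx 8.3066 i$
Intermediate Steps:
$u{\left(g \right)} = 0$
$n = 0$ ($n = 0 \left(0 - 1\right) = 0 \left(-1\right) = 0$)
$\sqrt{n + q{\left(50 \right)}} = \sqrt{0 - 69} = \sqrt{-69} = i \sqrt{69}$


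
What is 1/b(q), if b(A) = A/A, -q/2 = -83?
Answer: 1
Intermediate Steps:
q = 166 (q = -2*(-83) = 166)
b(A) = 1
1/b(q) = 1/1 = 1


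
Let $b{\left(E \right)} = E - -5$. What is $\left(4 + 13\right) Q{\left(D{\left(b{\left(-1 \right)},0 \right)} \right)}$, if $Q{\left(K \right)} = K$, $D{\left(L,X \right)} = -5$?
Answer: $-85$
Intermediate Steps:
$b{\left(E \right)} = 5 + E$ ($b{\left(E \right)} = E + 5 = 5 + E$)
$\left(4 + 13\right) Q{\left(D{\left(b{\left(-1 \right)},0 \right)} \right)} = \left(4 + 13\right) \left(-5\right) = 17 \left(-5\right) = -85$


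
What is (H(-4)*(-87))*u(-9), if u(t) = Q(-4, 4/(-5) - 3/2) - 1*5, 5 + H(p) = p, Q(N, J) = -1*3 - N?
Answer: -3132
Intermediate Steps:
Q(N, J) = -3 - N
H(p) = -5 + p
u(t) = -4 (u(t) = (-3 - 1*(-4)) - 1*5 = (-3 + 4) - 5 = 1 - 5 = -4)
(H(-4)*(-87))*u(-9) = ((-5 - 4)*(-87))*(-4) = -9*(-87)*(-4) = 783*(-4) = -3132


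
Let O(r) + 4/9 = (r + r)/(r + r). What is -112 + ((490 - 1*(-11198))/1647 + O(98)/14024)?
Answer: -269223301/2566392 ≈ -104.90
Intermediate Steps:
O(r) = 5/9 (O(r) = -4/9 + (r + r)/(r + r) = -4/9 + (2*r)/((2*r)) = -4/9 + (2*r)*(1/(2*r)) = -4/9 + 1 = 5/9)
-112 + ((490 - 1*(-11198))/1647 + O(98)/14024) = -112 + ((490 - 1*(-11198))/1647 + (5/9)/14024) = -112 + ((490 + 11198)*(1/1647) + (5/9)*(1/14024)) = -112 + (11688*(1/1647) + 5/126216) = -112 + (3896/549 + 5/126216) = -112 + 18212603/2566392 = -269223301/2566392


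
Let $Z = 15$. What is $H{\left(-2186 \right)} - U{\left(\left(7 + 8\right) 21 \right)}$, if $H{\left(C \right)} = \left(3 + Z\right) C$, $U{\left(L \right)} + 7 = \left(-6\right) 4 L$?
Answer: $-31781$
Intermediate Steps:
$U{\left(L \right)} = -7 - 24 L$ ($U{\left(L \right)} = -7 + \left(-6\right) 4 L = -7 - 24 L$)
$H{\left(C \right)} = 18 C$ ($H{\left(C \right)} = \left(3 + 15\right) C = 18 C$)
$H{\left(-2186 \right)} - U{\left(\left(7 + 8\right) 21 \right)} = 18 \left(-2186\right) - \left(-7 - 24 \left(7 + 8\right) 21\right) = -39348 - \left(-7 - 24 \cdot 15 \cdot 21\right) = -39348 - \left(-7 - 7560\right) = -39348 - -7567 = -39348 + 7567 = -31781$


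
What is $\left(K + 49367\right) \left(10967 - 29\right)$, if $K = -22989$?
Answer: $288522564$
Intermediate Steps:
$\left(K + 49367\right) \left(10967 - 29\right) = \left(-22989 + 49367\right) \left(10967 - 29\right) = 26378 \cdot 10938 = 288522564$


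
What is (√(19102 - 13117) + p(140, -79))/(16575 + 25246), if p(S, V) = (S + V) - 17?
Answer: 44/41821 + 3*√665/41821 ≈ 0.0029020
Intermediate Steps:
p(S, V) = -17 + S + V
(√(19102 - 13117) + p(140, -79))/(16575 + 25246) = (√(19102 - 13117) + (-17 + 140 - 79))/(16575 + 25246) = (√5985 + 44)/41821 = (3*√665 + 44)*(1/41821) = (44 + 3*√665)*(1/41821) = 44/41821 + 3*√665/41821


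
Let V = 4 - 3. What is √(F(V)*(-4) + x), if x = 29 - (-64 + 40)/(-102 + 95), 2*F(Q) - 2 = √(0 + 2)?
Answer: √(1057 - 98*√2)/7 ≈ 4.3293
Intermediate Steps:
V = 1
F(Q) = 1 + √2/2 (F(Q) = 1 + √(0 + 2)/2 = 1 + √2/2)
x = 179/7 (x = 29 - (-24)/(-7) = 29 - (-24)*(-1)/7 = 29 - 1*24/7 = 29 - 24/7 = 179/7 ≈ 25.571)
√(F(V)*(-4) + x) = √((1 + √2/2)*(-4) + 179/7) = √((-4 - 2*√2) + 179/7) = √(151/7 - 2*√2)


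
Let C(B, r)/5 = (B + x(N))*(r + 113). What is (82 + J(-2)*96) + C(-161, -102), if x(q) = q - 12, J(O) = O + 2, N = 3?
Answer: -9268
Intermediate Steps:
J(O) = 2 + O
x(q) = -12 + q
C(B, r) = 5*(-9 + B)*(113 + r) (C(B, r) = 5*((B + (-12 + 3))*(r + 113)) = 5*((B - 9)*(113 + r)) = 5*((-9 + B)*(113 + r)) = 5*(-9 + B)*(113 + r))
(82 + J(-2)*96) + C(-161, -102) = (82 + (2 - 2)*96) + (-5085 - 45*(-102) + 565*(-161) + 5*(-161)*(-102)) = (82 + 0*96) + (-5085 + 4590 - 90965 + 82110) = (82 + 0) - 9350 = 82 - 9350 = -9268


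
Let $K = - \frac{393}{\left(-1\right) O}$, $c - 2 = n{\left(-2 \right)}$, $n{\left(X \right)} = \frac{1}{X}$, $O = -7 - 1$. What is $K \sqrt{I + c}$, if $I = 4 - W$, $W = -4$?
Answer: $- \frac{393 \sqrt{38}}{16} \approx -151.41$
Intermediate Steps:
$O = -8$
$c = \frac{3}{2}$ ($c = 2 + \frac{1}{-2} = 2 - \frac{1}{2} = \frac{3}{2} \approx 1.5$)
$I = 8$ ($I = 4 - -4 = 4 + 4 = 8$)
$K = - \frac{393}{8}$ ($K = - \frac{393}{\left(-1\right) \left(-8\right)} = - \frac{393}{8} \approx -49.125$)
$K \sqrt{I + c} = - \frac{393 \sqrt{8 + \frac{3}{2}}}{8} = - \frac{393 \sqrt{\frac{19}{2}}}{8} = - \frac{393 \frac{\sqrt{38}}{2}}{8} = - \frac{393 \sqrt{38}}{16}$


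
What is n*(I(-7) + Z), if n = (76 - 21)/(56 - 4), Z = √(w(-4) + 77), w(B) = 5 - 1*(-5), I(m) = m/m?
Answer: 55/52 + 55*√87/52 ≈ 10.923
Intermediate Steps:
I(m) = 1
w(B) = 10 (w(B) = 5 + 5 = 10)
Z = √87 (Z = √(10 + 77) = √87 ≈ 9.3274)
n = 55/52 ≈ 1.0577
n*(I(-7) + Z) = 55*(1 + √87)/52 = 55/52 + 55*√87/52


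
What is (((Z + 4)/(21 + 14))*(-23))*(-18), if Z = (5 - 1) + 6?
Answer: 828/5 ≈ 165.60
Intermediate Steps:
Z = 10 (Z = 4 + 6 = 10)
(((Z + 4)/(21 + 14))*(-23))*(-18) = (((10 + 4)/(21 + 14))*(-23))*(-18) = ((14/35)*(-23))*(-18) = ((14*(1/35))*(-23))*(-18) = ((⅖)*(-23))*(-18) = -46/5*(-18) = 828/5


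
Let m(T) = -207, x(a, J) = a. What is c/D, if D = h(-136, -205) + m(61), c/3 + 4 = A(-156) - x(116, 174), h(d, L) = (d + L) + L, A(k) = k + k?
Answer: 432/251 ≈ 1.7211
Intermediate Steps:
A(k) = 2*k
h(d, L) = d + 2*L (h(d, L) = (L + d) + L = d + 2*L)
c = -1296 (c = -12 + 3*(2*(-156) - 1*116) = -12 + 3*(-312 - 116) = -12 + 3*(-428) = -12 - 1284 = -1296)
D = -753 (D = (-136 + 2*(-205)) - 207 = (-136 - 410) - 207 = -546 - 207 = -753)
c/D = -1296/(-753) = -1296*(-1/753) = 432/251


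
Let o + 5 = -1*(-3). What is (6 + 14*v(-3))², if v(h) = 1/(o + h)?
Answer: 256/25 ≈ 10.240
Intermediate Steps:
o = -2 (o = -5 - 1*(-3) = -5 + 3 = -2)
v(h) = 1/(-2 + h)
(6 + 14*v(-3))² = (6 + 14/(-2 - 3))² = (6 + 14/(-5))² = (6 + 14*(-⅕))² = (6 - 14/5)² = (16/5)² = 256/25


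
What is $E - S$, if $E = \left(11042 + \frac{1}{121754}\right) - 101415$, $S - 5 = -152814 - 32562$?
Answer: $\frac{11566386493}{121754} \approx 94998.0$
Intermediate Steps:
$S = -185371$ ($S = 5 - 185376 = -185371$)
$E = - \frac{11003274241}{121754}$ ($E = \left(11042 + \frac{1}{121754}\right) - 101415 = \frac{1344407669}{121754} - 101415 = - \frac{11003274241}{121754} \approx -90373.0$)
$E - S = - \frac{11003274241}{121754} - -185371 = - \frac{11003274241}{121754} + 185371 = \frac{11566386493}{121754}$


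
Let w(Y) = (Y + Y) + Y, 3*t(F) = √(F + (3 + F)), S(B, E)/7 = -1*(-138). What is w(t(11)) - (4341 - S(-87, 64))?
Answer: -3370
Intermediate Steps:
S(B, E) = 966 (S(B, E) = 7*(-1*(-138)) = 7*138 = 966)
t(F) = √(3 + 2*F)/3 (t(F) = √(F + (3 + F))/3 = √(3 + 2*F)/3)
w(Y) = 3*Y (w(Y) = 2*Y + Y = 3*Y)
w(t(11)) - (4341 - S(-87, 64)) = 3*(√(3 + 2*11)/3) - (4341 - 1*966) = 3*(√(3 + 22)/3) - (4341 - 966) = 3*(√25/3) - 1*3375 = 3*((⅓)*5) - 3375 = 3*(5/3) - 3375 = 5 - 3375 = -3370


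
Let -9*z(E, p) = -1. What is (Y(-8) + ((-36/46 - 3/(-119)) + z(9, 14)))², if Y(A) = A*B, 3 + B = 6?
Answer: 368584980544/606784689 ≈ 607.44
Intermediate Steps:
B = 3 (B = -3 + 6 = 3)
z(E, p) = ⅑ (z(E, p) = -⅑*(-1) = ⅑)
Y(A) = 3*A (Y(A) = A*3 = 3*A)
(Y(-8) + ((-36/46 - 3/(-119)) + z(9, 14)))² = (3*(-8) + ((-36/46 - 3/(-119)) + ⅑))² = (-24 + ((-36*1/46 - 3*(-1/119)) + ⅑))² = (-24 + ((-18/23 + 3/119) + ⅑))² = (-24 + (-2073/2737 + ⅑))² = (-24 - 15920/24633)² = (-607112/24633)² = 368584980544/606784689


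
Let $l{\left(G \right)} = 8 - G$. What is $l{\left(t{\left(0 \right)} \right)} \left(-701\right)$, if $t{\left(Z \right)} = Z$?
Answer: $-5608$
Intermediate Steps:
$l{\left(t{\left(0 \right)} \right)} \left(-701\right) = \left(8 - 0\right) \left(-701\right) = \left(8 + 0\right) \left(-701\right) = 8 \left(-701\right) = -5608$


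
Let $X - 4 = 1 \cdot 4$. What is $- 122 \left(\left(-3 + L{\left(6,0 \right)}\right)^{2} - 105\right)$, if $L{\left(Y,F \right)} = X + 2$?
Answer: $6832$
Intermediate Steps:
$X = 8$ ($X = 4 + 1 \cdot 4 = 4 + 4 = 8$)
$L{\left(Y,F \right)} = 10$ ($L{\left(Y,F \right)} = 8 + 2 = 10$)
$- 122 \left(\left(-3 + L{\left(6,0 \right)}\right)^{2} - 105\right) = - 122 \left(\left(-3 + 10\right)^{2} - 105\right) = - 122 \left(7^{2} - 105\right) = - 122 \left(49 - 105\right) = \left(-122\right) \left(-56\right) = 6832$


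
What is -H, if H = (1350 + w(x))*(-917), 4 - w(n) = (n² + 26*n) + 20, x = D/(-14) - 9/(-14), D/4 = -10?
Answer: 4514391/4 ≈ 1.1286e+6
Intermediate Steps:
D = -40 (D = 4*(-10) = -40)
x = 7/2 (x = -40/(-14) - 9/(-14) = -40*(-1/14) - 9*(-1/14) = 20/7 + 9/14 = 7/2 ≈ 3.5000)
w(n) = -16 - n² - 26*n (w(n) = 4 - ((n² + 26*n) + 20) = 4 - (20 + n² + 26*n) = 4 + (-20 - n² - 26*n) = -16 - n² - 26*n)
H = -4514391/4 (H = (1350 + (-16 - (7/2)² - 26*7/2))*(-917) = (1350 + (-16 - 1*49/4 - 91))*(-917) = (1350 + (-16 - 49/4 - 91))*(-917) = (1350 - 477/4)*(-917) = (4923/4)*(-917) = -4514391/4 ≈ -1.1286e+6)
-H = -1*(-4514391/4) = 4514391/4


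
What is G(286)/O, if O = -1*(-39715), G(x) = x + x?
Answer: 44/3055 ≈ 0.014403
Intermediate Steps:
G(x) = 2*x
O = 39715
G(286)/O = (2*286)/39715 = 572*(1/39715) = 44/3055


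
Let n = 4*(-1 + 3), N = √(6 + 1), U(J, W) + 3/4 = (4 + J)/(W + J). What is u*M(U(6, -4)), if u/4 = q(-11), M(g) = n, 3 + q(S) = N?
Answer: -96 + 32*√7 ≈ -11.336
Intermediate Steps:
U(J, W) = -¾ + (4 + J)/(J + W) (U(J, W) = -¾ + (4 + J)/(W + J) = -¾ + (4 + J)/(J + W))
N = √7 ≈ 2.6458
q(S) = -3 + √7
n = 8 (n = 4*2 = 8)
M(g) = 8
u = -12 + 4*√7 (u = 4*(-3 + √7) = -12 + 4*√7 ≈ -1.4170)
u*M(U(6, -4)) = (-12 + 4*√7)*8 = -96 + 32*√7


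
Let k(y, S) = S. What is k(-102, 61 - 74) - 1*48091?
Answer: -48104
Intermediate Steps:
k(-102, 61 - 74) - 1*48091 = (61 - 74) - 1*48091 = -13 - 48091 = -48104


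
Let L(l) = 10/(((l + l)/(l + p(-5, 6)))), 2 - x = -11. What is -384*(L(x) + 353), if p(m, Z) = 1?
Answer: -1789056/13 ≈ -1.3762e+5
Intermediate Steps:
x = 13 (x = 2 - 1*(-11) = 2 + 11 = 13)
L(l) = 5*(1 + l)/l (L(l) = 10/(((l + l)/(l + 1))) = 10/(((2*l)/(1 + l))) = 10/((2*l/(1 + l))) = 10*((1 + l)/(2*l)) = 5*(1 + l)/l)
-384*(L(x) + 353) = -384*((5 + 5/13) + 353) = -384*(70/13 + 353) = -384*4659/13 = -1789056/13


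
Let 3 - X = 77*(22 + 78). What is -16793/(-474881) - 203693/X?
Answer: 96859191254/3655159057 ≈ 26.499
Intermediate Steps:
X = -7697 (X = 3 - 77*(22 + 78) = 3 - 77*100 = 3 - 1*7700 = 3 - 7700 = -7697)
-16793/(-474881) - 203693/X = -16793/(-474881) - 203693/(-7697) = -16793*(-1/474881) - 203693*(-1/7697) = 16793/474881 + 203693/7697 = 96859191254/3655159057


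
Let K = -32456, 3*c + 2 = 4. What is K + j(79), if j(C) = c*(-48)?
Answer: -32488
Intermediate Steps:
c = ⅔ (c = -⅔ + (⅓)*4 = -⅔ + 4/3 = ⅔ ≈ 0.66667)
j(C) = -32 (j(C) = (⅔)*(-48) = -32)
K + j(79) = -32456 - 32 = -32488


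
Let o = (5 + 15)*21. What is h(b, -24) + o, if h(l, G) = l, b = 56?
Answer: 476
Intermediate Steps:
o = 420 (o = 20*21 = 420)
h(b, -24) + o = 56 + 420 = 476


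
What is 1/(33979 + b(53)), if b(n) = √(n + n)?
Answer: 33979/1154572335 - √106/1154572335 ≈ 2.9421e-5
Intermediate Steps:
b(n) = √2*√n (b(n) = √(2*n) = √2*√n)
1/(33979 + b(53)) = 1/(33979 + √2*√53) = 1/(33979 + √106)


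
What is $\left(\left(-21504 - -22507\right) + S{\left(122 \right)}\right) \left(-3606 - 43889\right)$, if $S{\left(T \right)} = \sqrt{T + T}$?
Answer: $-47637485 - 94990 \sqrt{61} \approx -4.8379 \cdot 10^{7}$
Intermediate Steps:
$S{\left(T \right)} = \sqrt{2} \sqrt{T}$ ($S{\left(T \right)} = \sqrt{2 T} = \sqrt{2} \sqrt{T}$)
$\left(\left(-21504 - -22507\right) + S{\left(122 \right)}\right) \left(-3606 - 43889\right) = \left(\left(-21504 - -22507\right) + \sqrt{2} \sqrt{122}\right) \left(-3606 - 43889\right) = \left(\left(-21504 + 22507\right) + 2 \sqrt{61}\right) \left(-47495\right) = \left(1003 + 2 \sqrt{61}\right) \left(-47495\right) = -47637485 - 94990 \sqrt{61}$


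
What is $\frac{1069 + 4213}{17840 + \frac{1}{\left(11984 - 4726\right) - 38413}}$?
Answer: $\frac{164560710}{555805199} \approx 0.29608$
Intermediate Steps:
$\frac{1069 + 4213}{17840 + \frac{1}{\left(11984 - 4726\right) - 38413}} = \frac{5282}{17840 + \frac{1}{7258 - 38413}} = \frac{5282}{17840 + \frac{1}{-31155}} = \frac{5282}{17840 - \frac{1}{31155}} = \frac{5282}{\frac{555805199}{31155}} = 5282 \cdot \frac{31155}{555805199} = \frac{164560710}{555805199}$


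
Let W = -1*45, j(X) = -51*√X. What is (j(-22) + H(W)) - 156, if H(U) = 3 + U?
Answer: -198 - 51*I*√22 ≈ -198.0 - 239.21*I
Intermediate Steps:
W = -45
(j(-22) + H(W)) - 156 = (-51*I*√22 + (3 - 45)) - 156 = (-51*I*√22 - 42) - 156 = (-42 - 51*I*√22) - 156 = -198 - 51*I*√22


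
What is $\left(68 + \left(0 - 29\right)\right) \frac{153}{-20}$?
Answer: $- \frac{5967}{20} \approx -298.35$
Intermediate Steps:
$\left(68 + \left(0 - 29\right)\right) \frac{153}{-20} = \left(68 + \left(0 - 29\right)\right) 153 \left(- \frac{1}{20}\right) = \left(68 - 29\right) \left(- \frac{153}{20}\right) = 39 \left(- \frac{153}{20}\right) = - \frac{5967}{20}$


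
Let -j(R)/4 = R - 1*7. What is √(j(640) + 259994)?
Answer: √257462 ≈ 507.41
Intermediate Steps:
j(R) = 28 - 4*R (j(R) = -4*(R - 1*7) = -4*(R - 7) = -4*(-7 + R) = 28 - 4*R)
√(j(640) + 259994) = √((28 - 4*640) + 259994) = √((28 - 2560) + 259994) = √(-2532 + 259994) = √257462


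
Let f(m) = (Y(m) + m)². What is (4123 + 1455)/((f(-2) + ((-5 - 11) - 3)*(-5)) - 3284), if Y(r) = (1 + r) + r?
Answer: -2789/1582 ≈ -1.7630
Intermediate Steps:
Y(r) = 1 + 2*r
f(m) = (1 + 3*m)² (f(m) = ((1 + 2*m) + m)² = (1 + 3*m)²)
(4123 + 1455)/((f(-2) + ((-5 - 11) - 3)*(-5)) - 3284) = (4123 + 1455)/(((1 + 3*(-2))² + ((-5 - 11) - 3)*(-5)) - 3284) = 5578/(((1 - 6)² + (-16 - 3)*(-5)) - 3284) = 5578/(((-5)² - 19*(-5)) - 3284) = 5578/((25 + 95) - 3284) = 5578/(120 - 3284) = 5578/(-3164) = 5578*(-1/3164) = -2789/1582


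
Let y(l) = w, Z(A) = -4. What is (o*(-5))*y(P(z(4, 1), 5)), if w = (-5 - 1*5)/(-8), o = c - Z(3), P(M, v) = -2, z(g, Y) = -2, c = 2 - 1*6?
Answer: 0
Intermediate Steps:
c = -4 (c = 2 - 6 = -4)
o = 0 (o = -4 - 1*(-4) = -4 + 4 = 0)
w = 5/4 (w = (-5 - 5)*(-⅛) = -10*(-⅛) = 5/4 ≈ 1.2500)
y(l) = 5/4
(o*(-5))*y(P(z(4, 1), 5)) = (0*(-5))*(5/4) = 0*(5/4) = 0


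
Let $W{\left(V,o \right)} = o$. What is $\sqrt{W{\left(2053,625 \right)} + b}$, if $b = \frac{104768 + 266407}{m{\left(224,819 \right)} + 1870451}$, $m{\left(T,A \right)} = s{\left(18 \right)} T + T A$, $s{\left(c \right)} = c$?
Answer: $\frac{5 \sqrt{105908377413358}}{2057939} \approx 25.004$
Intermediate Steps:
$m{\left(T,A \right)} = 18 T + A T$ ($m{\left(T,A \right)} = 18 T + T A = 18 T + A T$)
$b = \frac{371175}{2057939}$ ($b = \frac{104768 + 266407}{224 \left(18 + 819\right) + 1870451} = \frac{371175}{224 \cdot 837 + 1870451} = \frac{371175}{187488 + 1870451} = \frac{371175}{2057939} \approx 0.18036$)
$\sqrt{W{\left(2053,625 \right)} + b} = \sqrt{625 + \frac{371175}{2057939}} = \sqrt{\frac{1286583050}{2057939}} = \frac{5 \sqrt{105908377413358}}{2057939}$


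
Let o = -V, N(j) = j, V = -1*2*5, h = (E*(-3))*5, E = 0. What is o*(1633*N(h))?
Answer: 0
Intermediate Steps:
h = 0 (h = (0*(-3))*5 = 0*5 = 0)
V = -10 (V = -2*5 = -10)
o = 10 (o = -1*(-10) = 10)
o*(1633*N(h)) = 10*(1633*0) = 10*0 = 0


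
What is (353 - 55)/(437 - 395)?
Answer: 149/21 ≈ 7.0952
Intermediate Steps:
(353 - 55)/(437 - 395) = 298/42 = 298*(1/42) = 149/21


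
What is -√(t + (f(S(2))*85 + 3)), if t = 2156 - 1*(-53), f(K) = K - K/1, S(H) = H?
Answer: -2*√553 ≈ -47.032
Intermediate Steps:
f(K) = 0 (f(K) = K - K = 0)
t = 2209 (t = 2156 + 53 = 2209)
-√(t + (f(S(2))*85 + 3)) = -√(2209 + (0*85 + 3)) = -√(2209 + (0 + 3)) = -√(2209 + 3) = -√2212 = -2*√553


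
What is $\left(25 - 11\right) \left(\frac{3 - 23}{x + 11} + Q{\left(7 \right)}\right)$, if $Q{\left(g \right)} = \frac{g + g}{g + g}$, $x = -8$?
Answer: $- \frac{238}{3} \approx -79.333$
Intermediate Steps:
$Q{\left(g \right)} = 1$ ($Q{\left(g \right)} = \frac{2 g}{2 g} = 2 g \frac{1}{2 g} = 1$)
$\left(25 - 11\right) \left(\frac{3 - 23}{x + 11} + Q{\left(7 \right)}\right) = \left(25 - 11\right) \left(\frac{3 - 23}{-8 + 11} + 1\right) = 14 \left(- \frac{20}{3} + 1\right) = 14 \left(- \frac{17}{3}\right) = - \frac{238}{3}$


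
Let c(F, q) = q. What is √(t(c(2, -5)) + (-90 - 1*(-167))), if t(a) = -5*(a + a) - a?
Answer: 2*√33 ≈ 11.489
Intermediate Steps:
t(a) = -11*a (t(a) = -10*a - a = -11*a)
√(t(c(2, -5)) + (-90 - 1*(-167))) = √(-11*(-5) + (-90 - 1*(-167))) = √(55 + (-90 + 167)) = √(55 + 77) = √132 = 2*√33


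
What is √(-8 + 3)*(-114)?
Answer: -114*I*√5 ≈ -254.91*I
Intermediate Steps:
√(-8 + 3)*(-114) = √(-5)*(-114) = (I*√5)*(-114) = -114*I*√5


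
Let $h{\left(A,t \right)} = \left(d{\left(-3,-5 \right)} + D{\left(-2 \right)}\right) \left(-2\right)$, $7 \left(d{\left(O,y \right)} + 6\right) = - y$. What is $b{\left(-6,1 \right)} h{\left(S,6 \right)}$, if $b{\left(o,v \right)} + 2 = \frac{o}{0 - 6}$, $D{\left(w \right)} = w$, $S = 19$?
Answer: $- \frac{102}{7} \approx -14.571$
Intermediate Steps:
$d{\left(O,y \right)} = -6 - \frac{y}{7}$ ($d{\left(O,y \right)} = -6 + \frac{\left(-1\right) y}{7} = -6 - \frac{y}{7}$)
$b{\left(o,v \right)} = -2 - \frac{o}{6}$ ($b{\left(o,v \right)} = -2 + \frac{o}{0 - 6} = -2 + \frac{o}{-6} = -2 + o \left(- \frac{1}{6}\right) = -2 - \frac{o}{6}$)
$h{\left(A,t \right)} = \frac{102}{7}$ ($h{\left(A,t \right)} = \left(\left(-6 - - \frac{5}{7}\right) - 2\right) \left(-2\right) = \left(\left(-6 + \frac{5}{7}\right) - 2\right) \left(-2\right) = \left(- \frac{37}{7} - 2\right) \left(-2\right) = \left(- \frac{51}{7}\right) \left(-2\right) = \frac{102}{7}$)
$b{\left(-6,1 \right)} h{\left(S,6 \right)} = \left(-2 - -1\right) \frac{102}{7} = \left(-2 + 1\right) \frac{102}{7} = \left(-1\right) \frac{102}{7} = - \frac{102}{7}$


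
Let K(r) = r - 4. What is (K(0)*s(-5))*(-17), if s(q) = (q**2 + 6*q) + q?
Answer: -680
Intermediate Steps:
K(r) = -4 + r
s(q) = q**2 + 7*q
(K(0)*s(-5))*(-17) = ((-4 + 0)*(-5*(7 - 5)))*(-17) = -(-20)*2*(-17) = -4*(-10)*(-17) = 40*(-17) = -680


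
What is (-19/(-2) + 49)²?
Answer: 13689/4 ≈ 3422.3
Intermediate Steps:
(-19/(-2) + 49)² = (-19*(-½) + 49)² = (19/2 + 49)² = (117/2)² = 13689/4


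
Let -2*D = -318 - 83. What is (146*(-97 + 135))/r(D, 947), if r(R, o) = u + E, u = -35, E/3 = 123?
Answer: 2774/167 ≈ 16.611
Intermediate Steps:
E = 369 (E = 3*123 = 369)
D = 401/2 (D = -(-318 - 83)/2 = -½*(-401) = 401/2 ≈ 200.50)
r(R, o) = 334 (r(R, o) = -35 + 369 = 334)
(146*(-97 + 135))/r(D, 947) = (146*(-97 + 135))/334 = (146*38)*(1/334) = 5548*(1/334) = 2774/167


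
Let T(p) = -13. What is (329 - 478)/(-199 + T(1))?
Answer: 149/212 ≈ 0.70283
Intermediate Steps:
(329 - 478)/(-199 + T(1)) = (329 - 478)/(-199 - 13) = -149/(-212) = -149*(-1/212) = 149/212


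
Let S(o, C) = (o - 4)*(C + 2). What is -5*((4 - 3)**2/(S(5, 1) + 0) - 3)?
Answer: 40/3 ≈ 13.333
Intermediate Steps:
S(o, C) = (-4 + o)*(2 + C)
-5*((4 - 3)**2/(S(5, 1) + 0) - 3) = -5*((4 - 3)**2/((-8 - 4*1 + 2*5 + 1*5) + 0) - 3) = -5*(1**2/((-8 - 4 + 10 + 5) + 0) - 3) = -5*(1/(3 + 0) - 3) = -5*(1/3 - 3) = -5*(-8/3) = 40/3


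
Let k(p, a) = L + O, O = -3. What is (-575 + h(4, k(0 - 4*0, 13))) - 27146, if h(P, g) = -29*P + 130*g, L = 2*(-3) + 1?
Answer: -28877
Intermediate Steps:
L = -5 (L = -6 + 1 = -5)
k(p, a) = -8 (k(p, a) = -5 - 3 = -8)
(-575 + h(4, k(0 - 4*0, 13))) - 27146 = (-575 + (-29*4 + 130*(-8))) - 27146 = (-575 + (-116 - 1040)) - 27146 = (-575 - 1156) - 27146 = -1731 - 27146 = -28877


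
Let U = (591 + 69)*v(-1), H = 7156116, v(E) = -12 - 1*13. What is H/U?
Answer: -54213/125 ≈ -433.70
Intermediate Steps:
v(E) = -25 (v(E) = -12 - 13 = -25)
U = -16500 (U = (591 + 69)*(-25) = 660*(-25) = -16500)
H/U = 7156116/(-16500) = 7156116*(-1/16500) = -54213/125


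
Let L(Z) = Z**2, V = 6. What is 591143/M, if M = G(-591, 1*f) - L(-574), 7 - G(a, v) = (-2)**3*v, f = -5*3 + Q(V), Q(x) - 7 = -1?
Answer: -591143/329541 ≈ -1.7938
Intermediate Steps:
Q(x) = 6 (Q(x) = 7 - 1 = 6)
f = -9 (f = -5*3 + 6 = -15 + 6 = -9)
G(a, v) = 7 + 8*v (G(a, v) = 7 - (-2)**3*v = 7 - (-8)*v = 7 + 8*v)
M = -329541 (M = (7 + 8*(1*(-9))) - 1*(-574)**2 = (7 + 8*(-9)) - 1*329476 = (7 - 72) - 329476 = -65 - 329476 = -329541)
591143/M = 591143/(-329541) = 591143*(-1/329541) = -591143/329541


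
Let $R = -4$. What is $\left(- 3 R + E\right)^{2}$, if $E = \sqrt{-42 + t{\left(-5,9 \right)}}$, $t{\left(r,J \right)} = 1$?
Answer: $\left(12 + i \sqrt{41}\right)^{2} \approx 103.0 + 153.68 i$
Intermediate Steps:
$E = i \sqrt{41}$ ($E = \sqrt{-42 + 1} = \sqrt{-41} = i \sqrt{41} \approx 6.4031 i$)
$\left(- 3 R + E\right)^{2} = \left(\left(-3\right) \left(-4\right) + i \sqrt{41}\right)^{2} = \left(12 + i \sqrt{41}\right)^{2}$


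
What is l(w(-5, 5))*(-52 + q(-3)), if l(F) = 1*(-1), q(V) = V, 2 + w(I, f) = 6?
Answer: 55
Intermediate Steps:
w(I, f) = 4 (w(I, f) = -2 + 6 = 4)
l(F) = -1
l(w(-5, 5))*(-52 + q(-3)) = -(-52 - 3) = -1*(-55) = 55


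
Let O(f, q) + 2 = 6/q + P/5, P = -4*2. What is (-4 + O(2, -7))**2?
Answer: 87616/1225 ≈ 71.523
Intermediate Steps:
P = -8
O(f, q) = -18/5 + 6/q (O(f, q) = -2 + (6/q - 8/5) = -2 + (-8/5 + 6/q) = -18/5 + 6/q)
(-4 + O(2, -7))**2 = (-4 + (-18/5 + 6/(-7)))**2 = (-4 + (-18/5 + 6*(-1/7)))**2 = (-4 + (-18/5 - 6/7))**2 = (-4 - 156/35)**2 = (-296/35)**2 = 87616/1225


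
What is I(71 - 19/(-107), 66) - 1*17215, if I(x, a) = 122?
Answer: -17093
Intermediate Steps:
I(71 - 19/(-107), 66) - 1*17215 = 122 - 1*17215 = 122 - 17215 = -17093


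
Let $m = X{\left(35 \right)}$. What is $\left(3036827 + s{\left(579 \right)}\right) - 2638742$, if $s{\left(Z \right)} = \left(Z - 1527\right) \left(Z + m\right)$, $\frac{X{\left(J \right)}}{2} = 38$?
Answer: $-222855$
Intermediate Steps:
$X{\left(J \right)} = 76$ ($X{\left(J \right)} = 2 \cdot 38 = 76$)
$m = 76$
$s{\left(Z \right)} = \left(-1527 + Z\right) \left(76 + Z\right)$ ($s{\left(Z \right)} = \left(Z - 1527\right) \left(Z + 76\right) = \left(-1527 + Z\right) \left(76 + Z\right)$)
$\left(3036827 + s{\left(579 \right)}\right) - 2638742 = \left(3036827 - \left(956181 - 335241\right)\right) - 2638742 = \left(3036827 - 620940\right) - 2638742 = 2415887 - 2638742 = -222855$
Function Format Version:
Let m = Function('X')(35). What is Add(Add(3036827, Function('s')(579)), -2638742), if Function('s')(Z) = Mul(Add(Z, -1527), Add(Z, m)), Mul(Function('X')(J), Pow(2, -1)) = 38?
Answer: -222855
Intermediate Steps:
Function('X')(J) = 76 (Function('X')(J) = Mul(2, 38) = 76)
m = 76
Function('s')(Z) = Mul(Add(-1527, Z), Add(76, Z)) (Function('s')(Z) = Mul(Add(Z, -1527), Add(Z, 76)) = Mul(Add(-1527, Z), Add(76, Z)))
Add(Add(3036827, Function('s')(579)), -2638742) = Add(Add(3036827, Add(-116052, Pow(579, 2), Mul(-1451, 579))), -2638742) = Add(Add(3036827, Add(-116052, 335241, -840129)), -2638742) = Add(Add(3036827, -620940), -2638742) = Add(2415887, -2638742) = -222855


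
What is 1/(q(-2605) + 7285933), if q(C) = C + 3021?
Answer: 1/7286349 ≈ 1.3724e-7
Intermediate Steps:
q(C) = 3021 + C
1/(q(-2605) + 7285933) = 1/((3021 - 2605) + 7285933) = 1/(416 + 7285933) = 1/7286349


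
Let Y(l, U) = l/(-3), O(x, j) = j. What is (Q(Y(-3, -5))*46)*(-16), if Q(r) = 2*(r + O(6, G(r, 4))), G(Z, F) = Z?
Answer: -2944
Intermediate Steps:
Y(l, U) = -l/3 (Y(l, U) = l*(-⅓) = -l/3)
Q(r) = 4*r (Q(r) = 2*(r + r) = 2*(2*r) = 4*r)
(Q(Y(-3, -5))*46)*(-16) = ((4*(-⅓*(-3)))*46)*(-16) = ((4*1)*46)*(-16) = (4*46)*(-16) = 184*(-16) = -2944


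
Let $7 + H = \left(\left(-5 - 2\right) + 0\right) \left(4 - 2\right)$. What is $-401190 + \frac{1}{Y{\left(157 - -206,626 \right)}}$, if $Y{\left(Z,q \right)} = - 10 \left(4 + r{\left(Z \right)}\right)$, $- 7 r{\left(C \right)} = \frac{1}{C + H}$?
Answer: $- \frac{19206972447}{47875} \approx -4.0119 \cdot 10^{5}$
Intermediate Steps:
$H = -21$ ($H = -7 + \left(\left(-5 - 2\right) + 0\right) \left(4 - 2\right) = -7 + \left(-7 + 0\right) 2 = -7 - 14 = -21$)
$r{\left(C \right)} = - \frac{1}{7 \left(-21 + C\right)}$ ($r{\left(C \right)} = - \frac{1}{7 \left(C - 21\right)} = - \frac{1}{7 \left(-21 + C\right)}$)
$Y{\left(Z,q \right)} = -40 + \frac{10}{-147 + 7 Z}$ ($Y{\left(Z,q \right)} = - 10 \left(4 - \frac{1}{-147 + 7 Z}\right) = -40 + \frac{10}{-147 + 7 Z}$)
$-401190 + \frac{1}{Y{\left(157 - -206,626 \right)}} = -401190 + \frac{1}{\frac{10}{7} \frac{1}{-21 + \left(157 - -206\right)} \left(589 - 28 \left(157 - -206\right)\right)} = -401190 + \frac{1}{\frac{10}{7} \frac{1}{-21 + \left(157 + 206\right)} \left(589 - 28 \left(157 + 206\right)\right)} = -401190 + \frac{1}{\frac{10}{7} \frac{1}{-21 + 363} \left(589 - 10164\right)} = -401190 + \frac{1}{\frac{10}{7} \cdot \frac{1}{342} \left(589 - 10164\right)} = -401190 + \frac{1}{\frac{10}{7} \cdot \frac{1}{342} \left(-9575\right)} = -401190 + \frac{1}{- \frac{47875}{1197}} = -401190 - \frac{1197}{47875} = - \frac{19206972447}{47875}$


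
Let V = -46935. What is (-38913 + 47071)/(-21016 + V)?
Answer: -8158/67951 ≈ -0.12006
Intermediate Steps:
(-38913 + 47071)/(-21016 + V) = (-38913 + 47071)/(-21016 - 46935) = 8158/(-67951) = 8158*(-1/67951) = -8158/67951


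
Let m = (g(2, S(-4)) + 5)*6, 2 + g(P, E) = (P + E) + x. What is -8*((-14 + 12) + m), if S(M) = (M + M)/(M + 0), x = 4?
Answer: -512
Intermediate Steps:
S(M) = 2 (S(M) = (2*M)/M = 2)
g(P, E) = 2 + E + P (g(P, E) = -2 + ((P + E) + 4) = -2 + ((E + P) + 4) = -2 + (4 + E + P) = 2 + E + P)
m = 66 (m = ((2 + 2 + 2) + 5)*6 = (6 + 5)*6 = 11*6 = 66)
-8*((-14 + 12) + m) = -8*((-14 + 12) + 66) = -8*(-2 + 66) = -8*64 = -512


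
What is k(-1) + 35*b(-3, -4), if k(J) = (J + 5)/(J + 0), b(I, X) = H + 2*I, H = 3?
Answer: -109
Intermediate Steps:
b(I, X) = 3 + 2*I
k(J) = (5 + J)/J
k(-1) + 35*b(-3, -4) = (5 - 1)/(-1) + 35*(3 + 2*(-3)) = -1*4 + 35*(3 - 6) = -4 + 35*(-3) = -4 - 105 = -109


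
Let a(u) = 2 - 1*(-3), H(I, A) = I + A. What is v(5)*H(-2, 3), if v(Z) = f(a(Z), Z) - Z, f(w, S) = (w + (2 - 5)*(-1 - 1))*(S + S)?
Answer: 105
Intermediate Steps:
H(I, A) = A + I
a(u) = 5 (a(u) = 2 + 3 = 5)
f(w, S) = 2*S*(6 + w) (f(w, S) = (w - 3*(-2))*(2*S) = (w + 6)*(2*S) = (6 + w)*(2*S) = 2*S*(6 + w))
v(Z) = 21*Z (v(Z) = 2*Z*(6 + 5) - Z = 2*Z*11 - Z = 22*Z - Z = 21*Z)
v(5)*H(-2, 3) = (21*5)*(3 - 2) = 105*1 = 105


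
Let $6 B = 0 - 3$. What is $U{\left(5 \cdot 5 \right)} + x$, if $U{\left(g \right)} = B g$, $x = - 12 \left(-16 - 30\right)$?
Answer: $\frac{1079}{2} \approx 539.5$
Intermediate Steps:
$x = 552$ ($x = \left(-12\right) \left(-46\right) = 552$)
$B = - \frac{1}{2}$ ($B = \frac{0 - 3}{6} = \frac{1}{6} \left(-3\right) = - \frac{1}{2} \approx -0.5$)
$U{\left(g \right)} = - \frac{g}{2}$
$U{\left(5 \cdot 5 \right)} + x = - \frac{5 \cdot 5}{2} + 552 = \left(- \frac{1}{2}\right) 25 + 552 = - \frac{25}{2} + 552 = \frac{1079}{2}$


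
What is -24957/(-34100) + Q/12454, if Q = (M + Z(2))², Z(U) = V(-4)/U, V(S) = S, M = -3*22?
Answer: 234246439/212340700 ≈ 1.1032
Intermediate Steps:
M = -66
Z(U) = -4/U
Q = 4624 (Q = (-66 - 4/2)² = (-66 - 4*½)² = (-66 - 2)² = (-68)² = 4624)
-24957/(-34100) + Q/12454 = -24957/(-34100) + 4624/12454 = -24957*(-1/34100) + 4624*(1/12454) = 24957/34100 + 2312/6227 = 234246439/212340700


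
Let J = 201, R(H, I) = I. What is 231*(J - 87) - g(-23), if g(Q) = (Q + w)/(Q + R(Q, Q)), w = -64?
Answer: 1211277/46 ≈ 26332.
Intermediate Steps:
g(Q) = (-64 + Q)/(2*Q) (g(Q) = (Q - 64)/(Q + Q) = (-64 + Q)/((2*Q)) = (-64 + Q)*(1/(2*Q)) = (-64 + Q)/(2*Q))
231*(J - 87) - g(-23) = 231*(201 - 87) - (-64 - 23)/(2*(-23)) = 231*114 - (-1)*(-87)/(2*23) = 26334 - 1*87/46 = 26334 - 87/46 = 1211277/46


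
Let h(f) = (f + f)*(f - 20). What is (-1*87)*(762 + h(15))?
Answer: -53244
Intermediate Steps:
h(f) = 2*f*(-20 + f) (h(f) = (2*f)*(-20 + f) = 2*f*(-20 + f))
(-1*87)*(762 + h(15)) = (-1*87)*(762 + 2*15*(-20 + 15)) = -87*(762 + 2*15*(-5)) = -87*(762 - 150) = -87*612 = -53244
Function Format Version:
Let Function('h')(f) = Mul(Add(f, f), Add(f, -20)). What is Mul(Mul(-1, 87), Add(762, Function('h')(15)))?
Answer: -53244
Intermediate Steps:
Function('h')(f) = Mul(2, f, Add(-20, f)) (Function('h')(f) = Mul(Mul(2, f), Add(-20, f)) = Mul(2, f, Add(-20, f)))
Mul(Mul(-1, 87), Add(762, Function('h')(15))) = Mul(Mul(-1, 87), Add(762, Mul(2, 15, Add(-20, 15)))) = Mul(-87, Add(762, Mul(2, 15, -5))) = Mul(-87, Add(762, -150)) = Mul(-87, 612) = -53244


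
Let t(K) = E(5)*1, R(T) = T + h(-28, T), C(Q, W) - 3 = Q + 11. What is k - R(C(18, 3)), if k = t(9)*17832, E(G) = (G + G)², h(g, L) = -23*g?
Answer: 1782524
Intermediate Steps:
C(Q, W) = 14 + Q (C(Q, W) = 3 + (Q + 11) = 3 + (11 + Q) = 14 + Q)
R(T) = 644 + T (R(T) = T - 23*(-28) = T + 644 = 644 + T)
E(G) = 4*G² (E(G) = (2*G)² = 4*G²)
t(K) = 100 (t(K) = (4*5²)*1 = (4*25)*1 = 100*1 = 100)
k = 1783200 (k = 100*17832 = 1783200)
k - R(C(18, 3)) = 1783200 - (644 + (14 + 18)) = 1783200 - (644 + 32) = 1783200 - 1*676 = 1783200 - 676 = 1782524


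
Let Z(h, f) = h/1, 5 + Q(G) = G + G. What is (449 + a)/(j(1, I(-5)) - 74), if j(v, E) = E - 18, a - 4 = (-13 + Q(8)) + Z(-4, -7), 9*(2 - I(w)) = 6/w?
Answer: -6705/1348 ≈ -4.9740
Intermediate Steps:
Q(G) = -5 + 2*G (Q(G) = -5 + (G + G) = -5 + 2*G)
Z(h, f) = h (Z(h, f) = h*1 = h)
I(w) = 2 - 2/(3*w)
a = -2 (a = 4 + ((-13 + (-5 + 2*8)) - 4) = 4 + ((-13 + (-5 + 16)) - 4) = 4 + ((-13 + 11) - 4) = 4 + (-2 - 4) = 4 - 6 = -2)
j(v, E) = -18 + E
(449 + a)/(j(1, I(-5)) - 74) = (449 - 2)/((-18 + (2 - ⅔/(-5))) - 74) = 447/((-18 + (2 - ⅔*(-⅕))) - 74) = 447/((-18 + (2 + 2/15)) - 74) = 447/((-18 + 32/15) - 74) = 447/(-238/15 - 74) = 447/(-1348/15) = 447*(-15/1348) = -6705/1348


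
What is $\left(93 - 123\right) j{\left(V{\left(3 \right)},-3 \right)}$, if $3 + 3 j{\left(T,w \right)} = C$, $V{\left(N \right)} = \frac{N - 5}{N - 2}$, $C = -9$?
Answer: $120$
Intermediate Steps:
$V{\left(N \right)} = \frac{-5 + N}{-2 + N}$
$j{\left(T,w \right)} = -4$ ($j{\left(T,w \right)} = -1 + \frac{1}{3} \left(-9\right) = -1 - 3 = -4$)
$\left(93 - 123\right) j{\left(V{\left(3 \right)},-3 \right)} = \left(93 - 123\right) \left(-4\right) = \left(-30\right) \left(-4\right) = 120$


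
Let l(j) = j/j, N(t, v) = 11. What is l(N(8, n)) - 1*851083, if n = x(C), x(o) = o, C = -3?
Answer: -851082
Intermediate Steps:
n = -3
l(j) = 1
l(N(8, n)) - 1*851083 = 1 - 1*851083 = 1 - 851083 = -851082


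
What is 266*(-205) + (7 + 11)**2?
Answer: -54206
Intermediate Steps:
266*(-205) + (7 + 11)**2 = -54530 + 18**2 = -54530 + 324 = -54206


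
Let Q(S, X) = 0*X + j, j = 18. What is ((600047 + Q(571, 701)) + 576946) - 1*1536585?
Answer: -359574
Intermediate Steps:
Q(S, X) = 18 (Q(S, X) = 0*X + 18 = 0 + 18 = 18)
((600047 + Q(571, 701)) + 576946) - 1*1536585 = ((600047 + 18) + 576946) - 1*1536585 = (600065 + 576946) - 1536585 = 1177011 - 1536585 = -359574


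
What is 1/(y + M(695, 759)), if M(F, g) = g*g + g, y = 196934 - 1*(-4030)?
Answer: 1/777804 ≈ 1.2857e-6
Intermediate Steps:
y = 200964 (y = 196934 + 4030 = 200964)
M(F, g) = g + g² (M(F, g) = g² + g = g + g²)
1/(y + M(695, 759)) = 1/(200964 + 759*(1 + 759)) = 1/(200964 + 759*760) = 1/(200964 + 576840) = 1/777804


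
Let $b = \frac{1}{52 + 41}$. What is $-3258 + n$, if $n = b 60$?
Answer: $- \frac{100978}{31} \approx -3257.4$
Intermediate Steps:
$b = \frac{1}{93} \approx 0.010753$
$n = \frac{20}{31}$ ($n = \frac{1}{93} \cdot 60 = \frac{20}{31} \approx 0.64516$)
$-3258 + n = -3258 + \frac{20}{31} = - \frac{100978}{31}$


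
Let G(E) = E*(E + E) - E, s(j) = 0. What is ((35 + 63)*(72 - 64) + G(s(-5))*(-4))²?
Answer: 614656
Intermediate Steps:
G(E) = -E + 2*E² (G(E) = E*(2*E) - E = 2*E² - E = -E + 2*E²)
((35 + 63)*(72 - 64) + G(s(-5))*(-4))² = ((35 + 63)*(72 - 64) + (0*(-1 + 2*0))*(-4))² = (98*8 + (0*(-1 + 0))*(-4))² = (784 + (0*(-1))*(-4))² = (784 + 0*(-4))² = (784 + 0)² = 784² = 614656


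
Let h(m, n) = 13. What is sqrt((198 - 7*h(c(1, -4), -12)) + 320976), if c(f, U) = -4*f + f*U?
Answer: sqrt(321083) ≈ 566.64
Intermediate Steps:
c(f, U) = -4*f + U*f
sqrt((198 - 7*h(c(1, -4), -12)) + 320976) = sqrt((198 - 7*13) + 320976) = sqrt((198 - 91) + 320976) = sqrt(107 + 320976) = sqrt(321083)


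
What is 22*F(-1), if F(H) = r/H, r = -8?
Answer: 176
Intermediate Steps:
F(H) = -8/H
22*F(-1) = 22*(-8/(-1)) = 22*(-8*(-1)) = 22*8 = 176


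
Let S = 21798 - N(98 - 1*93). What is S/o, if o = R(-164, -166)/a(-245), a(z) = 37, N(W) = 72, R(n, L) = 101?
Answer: 803862/101 ≈ 7959.0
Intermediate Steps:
S = 21726 (S = 21798 - 1*72 = 21798 - 72 = 21726)
o = 101/37 ≈ 2.7297
S/o = 21726/(101/37) = 21726*(37/101) = 803862/101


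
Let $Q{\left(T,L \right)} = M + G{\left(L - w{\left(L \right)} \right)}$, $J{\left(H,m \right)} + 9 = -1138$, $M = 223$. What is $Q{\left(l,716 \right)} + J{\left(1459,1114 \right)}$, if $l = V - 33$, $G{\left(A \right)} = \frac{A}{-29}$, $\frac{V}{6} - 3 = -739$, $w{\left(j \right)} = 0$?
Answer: $- \frac{27512}{29} \approx -948.69$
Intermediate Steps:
$J{\left(H,m \right)} = -1147$ ($J{\left(H,m \right)} = -9 - 1138 = -1147$)
$V = -4416$ ($V = 18 + 6 \left(-739\right) = 18 - 4434 = -4416$)
$G{\left(A \right)} = - \frac{A}{29}$ ($G{\left(A \right)} = A \left(- \frac{1}{29}\right) = - \frac{A}{29}$)
$l = -4449$ ($l = -4416 - 33 = -4449$)
$Q{\left(T,L \right)} = 223 - \frac{L}{29}$ ($Q{\left(T,L \right)} = 223 - \frac{L - 0}{29} = 223 - \frac{L + 0}{29} = 223 - \frac{L}{29}$)
$Q{\left(l,716 \right)} + J{\left(1459,1114 \right)} = \left(223 - \frac{716}{29}\right) - 1147 = \frac{5751}{29} - 1147 = - \frac{27512}{29}$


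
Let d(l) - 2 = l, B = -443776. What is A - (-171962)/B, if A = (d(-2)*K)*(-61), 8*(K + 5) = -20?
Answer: -85981/221888 ≈ -0.38750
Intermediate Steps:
K = -15/2 (K = -5 + (⅛)*(-20) = -5 - 5/2 = -15/2 ≈ -7.5000)
d(l) = 2 + l
A = 0 (A = ((2 - 2)*(-15/2))*(-61) = (0*(-15/2))*(-61) = 0*(-61) = 0)
A - (-171962)/B = 0 - (-171962)/(-443776) = 0 - (-171962)*(-1)/443776 = 0 - 1*85981/221888 = 0 - 85981/221888 = -85981/221888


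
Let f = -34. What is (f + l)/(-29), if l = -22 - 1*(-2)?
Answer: 54/29 ≈ 1.8621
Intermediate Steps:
l = -20 (l = -22 + 2 = -20)
(f + l)/(-29) = (-34 - 20)/(-29) = -54*(-1/29) = 54/29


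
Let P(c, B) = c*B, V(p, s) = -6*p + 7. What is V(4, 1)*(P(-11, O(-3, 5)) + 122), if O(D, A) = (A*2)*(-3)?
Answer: -7684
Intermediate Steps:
O(D, A) = -6*A (O(D, A) = (2*A)*(-3) = -6*A)
V(p, s) = 7 - 6*p
P(c, B) = B*c
V(4, 1)*(P(-11, O(-3, 5)) + 122) = (7 - 6*4)*(-6*5*(-11) + 122) = (7 - 24)*(-30*(-11) + 122) = -17*(330 + 122) = -17*452 = -7684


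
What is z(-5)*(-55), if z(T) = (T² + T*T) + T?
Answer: -2475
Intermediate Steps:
z(T) = T + 2*T² (z(T) = (T² + T²) + T = 2*T² + T = T + 2*T²)
z(-5)*(-55) = -5*(1 + 2*(-5))*(-55) = -5*(1 - 10)*(-55) = -5*(-9)*(-55) = 45*(-55) = -2475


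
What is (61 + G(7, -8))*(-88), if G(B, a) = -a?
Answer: -6072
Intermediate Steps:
(61 + G(7, -8))*(-88) = (61 - 1*(-8))*(-88) = (61 + 8)*(-88) = 69*(-88) = -6072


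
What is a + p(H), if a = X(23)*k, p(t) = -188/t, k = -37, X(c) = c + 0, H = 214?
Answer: -91151/107 ≈ -851.88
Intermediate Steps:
X(c) = c
a = -851 (a = 23*(-37) = -851)
a + p(H) = -851 - 188/214 = -851 - 188*1/214 = -851 - 94/107 = -91151/107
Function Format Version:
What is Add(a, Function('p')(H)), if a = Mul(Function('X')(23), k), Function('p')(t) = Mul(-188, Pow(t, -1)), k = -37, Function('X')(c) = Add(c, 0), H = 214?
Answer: Rational(-91151, 107) ≈ -851.88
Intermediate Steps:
Function('X')(c) = c
a = -851 (a = Mul(23, -37) = -851)
Add(a, Function('p')(H)) = Add(-851, Mul(-188, Pow(214, -1))) = Add(-851, Mul(-188, Rational(1, 214))) = Add(-851, Rational(-94, 107)) = Rational(-91151, 107)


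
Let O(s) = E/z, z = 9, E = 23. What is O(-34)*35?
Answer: 805/9 ≈ 89.444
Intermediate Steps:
O(s) = 23/9
O(-34)*35 = (23/9)*35 = 805/9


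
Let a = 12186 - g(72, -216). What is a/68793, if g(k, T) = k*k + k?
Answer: 2310/22931 ≈ 0.10074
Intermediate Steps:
g(k, T) = k + k**2 (g(k, T) = k**2 + k = k + k**2)
a = 6930 (a = 12186 - 72*(1 + 72) = 12186 - 72*73 = 12186 - 1*5256 = 12186 - 5256 = 6930)
a/68793 = 6930/68793 = 6930*(1/68793) = 2310/22931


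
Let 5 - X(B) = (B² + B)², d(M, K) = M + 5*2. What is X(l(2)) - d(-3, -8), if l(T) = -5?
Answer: -402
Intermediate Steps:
d(M, K) = 10 + M (d(M, K) = M + 10 = 10 + M)
X(B) = 5 - (B + B²)² (X(B) = 5 - (B² + B)² = 5 - (B + B²)²)
X(l(2)) - d(-3, -8) = (5 - 1*(-5)²*(1 - 5)²) - (10 - 3) = (5 - 1*25*(-4)²) - 1*7 = (5 - 1*25*16) - 7 = (5 - 400) - 7 = -395 - 7 = -402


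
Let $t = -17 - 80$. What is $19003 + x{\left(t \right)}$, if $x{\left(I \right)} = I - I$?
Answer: $19003$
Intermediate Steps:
$t = -97$
$x{\left(I \right)} = 0$
$19003 + x{\left(t \right)} = 19003 + 0 = 19003$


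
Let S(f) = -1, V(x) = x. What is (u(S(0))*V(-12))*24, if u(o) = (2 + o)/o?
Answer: 288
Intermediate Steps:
u(o) = (2 + o)/o
(u(S(0))*V(-12))*24 = (((2 - 1)/(-1))*(-12))*24 = (-1*1*(-12))*24 = -1*(-12)*24 = 12*24 = 288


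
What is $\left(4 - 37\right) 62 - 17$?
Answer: $-2063$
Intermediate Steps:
$\left(4 - 37\right) 62 - 17 = \left(-33\right) 62 - 17 = -2046 - 17 = -2063$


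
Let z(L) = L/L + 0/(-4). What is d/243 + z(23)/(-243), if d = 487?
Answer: 2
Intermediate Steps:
z(L) = 1 (z(L) = 1 + 0*(-1/4) = 1 + 0 = 1)
d/243 + z(23)/(-243) = 487/243 + 1/(-243) = 487*(1/243) + 1*(-1/243) = 487/243 - 1/243 = 2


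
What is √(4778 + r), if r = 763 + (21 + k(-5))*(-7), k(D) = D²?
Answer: √5219 ≈ 72.243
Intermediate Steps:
r = 441 (r = 763 + (21 + (-5)²)*(-7) = 763 + (21 + 25)*(-7) = 763 + 46*(-7) = 763 - 322 = 441)
√(4778 + r) = √(4778 + 441) = √5219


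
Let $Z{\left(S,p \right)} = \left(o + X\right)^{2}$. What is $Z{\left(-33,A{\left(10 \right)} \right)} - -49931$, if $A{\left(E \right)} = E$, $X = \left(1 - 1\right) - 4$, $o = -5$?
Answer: $50012$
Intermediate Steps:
$X = -4$ ($X = 0 - 4 = -4$)
$Z{\left(S,p \right)} = 81$ ($Z{\left(S,p \right)} = \left(-5 - 4\right)^{2} = \left(-9\right)^{2} = 81$)
$Z{\left(-33,A{\left(10 \right)} \right)} - -49931 = 81 - -49931 = 81 + 49931 = 50012$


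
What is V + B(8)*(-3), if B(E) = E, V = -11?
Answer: -35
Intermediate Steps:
V + B(8)*(-3) = -11 + 8*(-3) = -11 - 24 = -35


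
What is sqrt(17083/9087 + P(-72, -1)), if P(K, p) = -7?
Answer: I*sqrt(422781762)/9087 ≈ 2.2628*I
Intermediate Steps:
sqrt(17083/9087 + P(-72, -1)) = sqrt(17083/9087 - 7) = sqrt(-46526/9087) = I*sqrt(422781762)/9087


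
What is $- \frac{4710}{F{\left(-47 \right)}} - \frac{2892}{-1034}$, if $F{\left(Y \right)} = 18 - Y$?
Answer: $- \frac{468216}{6721} \approx -69.665$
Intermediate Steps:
$- \frac{4710}{F{\left(-47 \right)}} - \frac{2892}{-1034} = - \frac{4710}{18 - -47} - \frac{2892}{-1034} = - \frac{4710}{18 + 47} - - \frac{1446}{517} = - \frac{4710}{65} + \frac{1446}{517} = \left(-4710\right) \frac{1}{65} + \frac{1446}{517} = - \frac{942}{13} + \frac{1446}{517} = - \frac{468216}{6721}$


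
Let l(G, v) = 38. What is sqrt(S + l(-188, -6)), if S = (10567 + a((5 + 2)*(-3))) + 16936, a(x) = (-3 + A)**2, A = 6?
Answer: 5*sqrt(1102) ≈ 165.98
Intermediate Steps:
a(x) = 9 (a(x) = (-3 + 6)**2 = 3**2 = 9)
S = 27512 (S = (10567 + 9) + 16936 = 10576 + 16936 = 27512)
sqrt(S + l(-188, -6)) = sqrt(27512 + 38) = sqrt(27550) = 5*sqrt(1102)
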